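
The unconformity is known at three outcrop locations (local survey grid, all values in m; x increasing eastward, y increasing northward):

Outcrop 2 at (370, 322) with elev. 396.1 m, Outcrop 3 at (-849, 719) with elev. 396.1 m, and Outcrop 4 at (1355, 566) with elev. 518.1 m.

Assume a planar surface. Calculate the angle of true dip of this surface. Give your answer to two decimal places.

12.80°

Let the plane be z = a·x + b·y + c.
Outcrop 3−Outcrop 2: −1219a + 397b = 0;  Outcrop 4−Outcrop 2: 985a + 244b = 122.
Solving gives a = 0.07035, b = 0.21601.
Gradient magnitude |∇z| = √(a² + b²) = √(0.00495 + 0.04666) = 0.22718.
True dip = arctan(0.22718) = 12.80°, dipping toward SSW (azimuth ≈ 198°).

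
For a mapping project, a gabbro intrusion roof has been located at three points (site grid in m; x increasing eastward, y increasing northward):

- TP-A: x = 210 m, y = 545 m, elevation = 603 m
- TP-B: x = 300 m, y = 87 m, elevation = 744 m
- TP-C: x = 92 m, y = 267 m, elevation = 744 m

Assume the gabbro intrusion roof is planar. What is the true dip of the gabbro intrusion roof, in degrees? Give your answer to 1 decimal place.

Two edge vectors: TP-A→TP-B = (90, -458, 141), TP-A→TP-C = (-118, -278, 141).
Normal n = (TP-A→TP-B) × (TP-A→TP-C) = (-25380, -29328, -79064).
So ∂z/∂x = −n_x/n_z = −0.32101 and ∂z/∂y = −n_y/n_z = −0.37094.
Gradient magnitude |∇z| = √(a² + b²) = √(0.10304 + 0.13760) = 0.49055.
True dip = arctan(0.49055) = 26.1°, dipping toward NE (azimuth ≈ 041°).

26.1°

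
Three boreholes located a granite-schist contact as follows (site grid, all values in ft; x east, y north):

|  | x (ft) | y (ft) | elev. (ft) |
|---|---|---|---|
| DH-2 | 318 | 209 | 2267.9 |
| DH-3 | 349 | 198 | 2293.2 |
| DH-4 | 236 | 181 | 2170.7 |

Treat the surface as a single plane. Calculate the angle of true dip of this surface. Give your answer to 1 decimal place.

Two edge vectors: DH-2→DH-3 = (31, -11, 25.3), DH-2→DH-4 = (-82, -28, -97.2).
Normal n = (DH-2→DH-3) × (DH-2→DH-4) = (1777.6, 938.6, -1770).
So ∂z/∂x = −n_x/n_z = 1.00429 and ∂z/∂y = −n_y/n_z = 0.53028.
Gradient magnitude |∇z| = √(a² + b²) = √(1.00861 + 0.28120) = 1.13570.
True dip = arctan(1.13570) = 48.6°, dipping toward WSW (azimuth ≈ 242°).

48.6°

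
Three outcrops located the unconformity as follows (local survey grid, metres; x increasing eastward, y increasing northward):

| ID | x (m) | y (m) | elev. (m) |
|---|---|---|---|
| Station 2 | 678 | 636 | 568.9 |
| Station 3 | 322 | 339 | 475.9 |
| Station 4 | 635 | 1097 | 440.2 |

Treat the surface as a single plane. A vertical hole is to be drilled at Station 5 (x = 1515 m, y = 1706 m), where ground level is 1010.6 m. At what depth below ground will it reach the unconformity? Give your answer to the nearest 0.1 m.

310.9 m

Let the plane be z = a·x + b·y + c.
Station 3−Station 2: −356a − 297b = −93;  Station 4−Station 2: −43a + 461b = −128.7.
Solving gives a = 0.458467, b = −0.236412.
Then c = 568.9 − a·678 − b·636 = 408.42.
At (1515, 1706): z_contact = 694.58 − 403.32 + 408.42 = 699.68 m.
Depth below ground = 1010.6 − 699.68 = 310.9 m.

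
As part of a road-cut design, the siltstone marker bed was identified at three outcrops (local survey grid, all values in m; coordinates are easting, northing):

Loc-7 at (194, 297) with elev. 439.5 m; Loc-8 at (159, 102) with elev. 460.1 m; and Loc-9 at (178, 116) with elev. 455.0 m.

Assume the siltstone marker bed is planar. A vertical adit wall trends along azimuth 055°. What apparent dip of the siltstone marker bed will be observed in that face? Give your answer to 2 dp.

12.29°

Two edge vectors: Loc-7→Loc-8 = (-35, -195, 20.6), Loc-7→Loc-9 = (-16, -181, 15.5).
Normal n = (Loc-7→Loc-8) × (Loc-7→Loc-9) = (706.1, 212.9, 3215).
So ∂z/∂easting = −n_x/n_z = −0.21963 and ∂z/∂northing = −n_y/n_z = −0.06622.
Unit vector along 055° is (sin 55°, cos 55°) = (0.8192, 0.5736).
Slope in that direction = a·(0.8192) + b·(0.5736) = −0.21789.
Apparent dip = arctan|0.21789| = 12.29° (true dip is 12.9°, so apparent ≤ true as expected).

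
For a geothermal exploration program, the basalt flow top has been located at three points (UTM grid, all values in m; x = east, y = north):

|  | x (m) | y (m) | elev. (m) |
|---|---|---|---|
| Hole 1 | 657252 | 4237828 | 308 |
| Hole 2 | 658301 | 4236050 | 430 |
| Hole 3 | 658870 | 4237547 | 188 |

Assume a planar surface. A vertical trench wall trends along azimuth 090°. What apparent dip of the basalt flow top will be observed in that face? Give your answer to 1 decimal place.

5.5°

Let the plane be z = a·x + b·y + c.
Hole 2−Hole 1: 1049a − 1778b = 122;  Hole 3−Hole 1: 1618a − 281b = −120.
Solving gives a = −0.09591, b = −0.12520.
Unit vector along 090° is (sin 90°, cos 90°) = (1.0000, 0.0000).
Slope in that direction = a·(1.0000) + b·(0.0000) = −0.09591.
Apparent dip = arctan|0.09591| = 5.5° (true dip is 9.0°, so apparent ≤ true as expected).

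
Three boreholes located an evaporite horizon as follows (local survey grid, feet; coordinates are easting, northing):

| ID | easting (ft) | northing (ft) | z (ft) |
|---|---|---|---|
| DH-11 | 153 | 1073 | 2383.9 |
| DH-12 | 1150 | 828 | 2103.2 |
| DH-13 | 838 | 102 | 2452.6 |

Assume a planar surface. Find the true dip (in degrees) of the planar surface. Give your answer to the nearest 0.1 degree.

26.0°

Let the plane be z = a·easting + b·northing + c.
DH-12−DH-11: 997a − 245b = −280.7;  DH-13−DH-11: 685a − 971b = 68.7.
Solving gives a = −0.36162, b = −0.32586.
Gradient magnitude |∇z| = √(a² + b²) = √(0.13077 + 0.10618) = 0.48678.
True dip = arctan(0.48678) = 26.0°, dipping toward NE (azimuth ≈ 048°).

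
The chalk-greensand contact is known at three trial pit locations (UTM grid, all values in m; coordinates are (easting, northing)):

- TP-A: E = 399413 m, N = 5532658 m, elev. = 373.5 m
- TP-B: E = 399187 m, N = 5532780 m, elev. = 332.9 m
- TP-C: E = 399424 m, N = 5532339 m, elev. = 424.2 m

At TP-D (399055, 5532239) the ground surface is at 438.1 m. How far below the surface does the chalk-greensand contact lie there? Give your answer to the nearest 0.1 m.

33.6 m

Let the plane be z = a·E + b·N + c.
TP-B−TP-A: −226a + 122b = −40.6;  TP-C−TP-A: 11a − 319b = 50.7.
Solving gives a = 0.095629806, b = −0.155636590.
Then c = 373.5 − a·399413 − b·5532658 = 823261.74.
At (399055, 5532239): z_contact = 38161.55 − 861018.81 + 823261.74 = 404.48 m.
Depth below ground = 438.1 − 404.48 = 33.6 m.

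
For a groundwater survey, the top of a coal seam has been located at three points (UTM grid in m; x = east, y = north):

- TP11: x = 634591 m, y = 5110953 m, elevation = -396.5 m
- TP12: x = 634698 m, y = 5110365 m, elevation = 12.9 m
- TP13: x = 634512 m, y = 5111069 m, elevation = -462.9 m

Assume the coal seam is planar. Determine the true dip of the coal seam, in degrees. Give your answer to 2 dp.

38.02°

Two edge vectors: TP11→TP12 = (107, -588, 409.4), TP11→TP13 = (-79, 116, -66.4).
Normal n = (TP11→TP12) × (TP11→TP13) = (-8447.2, -25237.8, -34040).
So ∂z/∂x = −n_x/n_z = −0.24816 and ∂z/∂y = −n_y/n_z = −0.74142.
Gradient magnitude |∇z| = √(a² + b²) = √(0.06158 + 0.54970) = 0.78184.
True dip = arctan(0.78184) = 38.02°, dipping toward NNE (azimuth ≈ 019°).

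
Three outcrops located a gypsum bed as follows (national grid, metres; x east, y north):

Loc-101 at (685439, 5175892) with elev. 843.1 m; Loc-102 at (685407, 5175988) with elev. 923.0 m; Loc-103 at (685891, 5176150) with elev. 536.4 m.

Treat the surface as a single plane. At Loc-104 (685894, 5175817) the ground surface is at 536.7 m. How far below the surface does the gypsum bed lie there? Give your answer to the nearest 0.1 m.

172.8 m

Two edge vectors: Loc-101→Loc-102 = (-32, 96, 79.9), Loc-101→Loc-103 = (452, 258, -306.7).
Normal n = (Loc-101→Loc-102) × (Loc-101→Loc-103) = (-50057.4, 26300.4, -51648).
So ∂z/∂x = −n_x/n_z = −0.969203067 and ∂z/∂y = −n_y/n_z = 0.509223978.
Intercept c from Loc-101: 843.1 + 664329.58 − 2635688.31 = −1970515.63.
At (685894, 5175817): z_contact = −664770.57 + 2635650.12 − 1970515.63 = 363.92 m.
Depth below ground = 536.7 − 363.92 = 172.8 m.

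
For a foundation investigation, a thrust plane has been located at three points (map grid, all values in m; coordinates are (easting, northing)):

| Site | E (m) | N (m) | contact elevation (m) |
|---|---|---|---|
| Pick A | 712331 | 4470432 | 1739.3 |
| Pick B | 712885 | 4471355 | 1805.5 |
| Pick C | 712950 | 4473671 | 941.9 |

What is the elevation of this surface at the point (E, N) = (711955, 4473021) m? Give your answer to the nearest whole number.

Let the plane be z = a·E + b·N + c.
Pick B−Pick A: 554a + 923b = 66.2;  Pick C−Pick A: 619a + 3239b = −797.4.
Solving gives a = 0.77707963, b = −0.39469351.
Then c = 1739.3 − a·712331 − b·4470432 = 1212651.90.
At (711955, 4473021): z = 553245.7 − 1765472.4 + 1212651.90 = 425.3 m.

425 m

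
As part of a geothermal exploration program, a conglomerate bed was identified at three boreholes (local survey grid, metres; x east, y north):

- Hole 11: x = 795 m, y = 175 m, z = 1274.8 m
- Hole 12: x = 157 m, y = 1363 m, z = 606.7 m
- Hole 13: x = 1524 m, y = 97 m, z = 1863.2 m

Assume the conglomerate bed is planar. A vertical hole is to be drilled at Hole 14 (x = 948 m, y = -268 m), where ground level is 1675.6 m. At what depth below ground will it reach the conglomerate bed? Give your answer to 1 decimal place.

Two edge vectors: Hole 11→Hole 12 = (-638, 1188, -668.1), Hole 11→Hole 13 = (729, -78, 588.4).
Normal n = (Hole 11→Hole 12) × (Hole 11→Hole 13) = (646907.4, -111645.7, -816288).
So ∂z/∂x = −n_x/n_z = 0.792499 and ∂z/∂y = −n_y/n_z = −0.136772.
Intercept c from Hole 11: 1274.8 − 630.04 + 23.94 = 668.70.
At (948, -268): z_contact = 751.29 + 36.66 + 668.70 = 1456.64 m.
Depth below ground = 1675.6 − 1456.64 = 219.0 m.

219.0 m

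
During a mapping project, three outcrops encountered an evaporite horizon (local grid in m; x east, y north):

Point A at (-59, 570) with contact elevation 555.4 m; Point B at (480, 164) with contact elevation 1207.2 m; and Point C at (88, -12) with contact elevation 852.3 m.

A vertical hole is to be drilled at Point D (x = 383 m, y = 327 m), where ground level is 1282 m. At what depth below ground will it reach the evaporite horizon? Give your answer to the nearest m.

Let the plane be z = a·x + b·y + c.
Point B−Point A: 539a − 406b = 651.8;  Point C−Point A: 147a − 582b = 296.9.
Solving gives a = 1.01886, b = −0.25280.
Then c = 555.4 − a·-59 − b·570 = 759.61.
At (383, 327): z_contact = 390.2 − 82.7 + 759.61 = 1067.2 m.
Depth below ground = 1282 − 1067.2 = 215 m.

215 m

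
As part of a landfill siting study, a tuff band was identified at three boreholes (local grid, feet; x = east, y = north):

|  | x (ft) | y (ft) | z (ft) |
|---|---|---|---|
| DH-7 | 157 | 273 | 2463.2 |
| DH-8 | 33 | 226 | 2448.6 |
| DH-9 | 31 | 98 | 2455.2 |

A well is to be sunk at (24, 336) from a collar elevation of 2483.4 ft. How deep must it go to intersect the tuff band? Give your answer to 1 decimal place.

Let the plane be z = a·x + b·y + c.
DH-8−DH-7: −124a − 47b = −14.6;  DH-9−DH-7: −126a − 175b = −8.
Solving gives a = 0.13810, b = −0.05372.
Then c = 2463.2 − a·157 − b·273 = 2456.18.
At (24, 336): z_contact = 3.31 − 18.05 + 2456.18 = 2441.45 ft.
Depth below ground = 2483.4 − 2441.45 = 42.0 ft.

42.0 ft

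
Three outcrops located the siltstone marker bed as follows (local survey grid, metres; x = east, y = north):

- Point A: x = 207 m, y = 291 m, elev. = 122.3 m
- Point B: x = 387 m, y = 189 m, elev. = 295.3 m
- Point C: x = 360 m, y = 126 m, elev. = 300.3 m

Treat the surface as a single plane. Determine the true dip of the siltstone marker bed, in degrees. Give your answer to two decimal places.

Let the plane be z = a·x + b·y + c.
Point B−Point A: 180a − 102b = 173;  Point C−Point A: 153a − 165b = 178.
Solving gives a = 0.73712, b = −0.39527.
Gradient magnitude |∇z| = √(a² + b²) = √(0.54335 + 0.15624) = 0.83642.
True dip = arctan(0.83642) = 39.91°, dipping toward WNW (azimuth ≈ 298°).

39.91°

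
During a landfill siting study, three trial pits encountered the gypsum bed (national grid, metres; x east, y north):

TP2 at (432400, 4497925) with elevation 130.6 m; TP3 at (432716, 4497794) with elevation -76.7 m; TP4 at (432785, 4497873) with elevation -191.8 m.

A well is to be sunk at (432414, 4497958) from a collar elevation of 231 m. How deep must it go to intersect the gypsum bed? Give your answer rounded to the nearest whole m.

Let the plane be z = a·x + b·y + c.
TP3−TP2: 316a − 131b = −207.3;  TP4−TP2: 385a − 52b = −322.4.
Solving gives a = −0.92505955, b = −0.64899862.
Then c = 130.6 − a·432400 − b·4497925 = 3319273.46.
At (432414, 4497958): z_contact = −400008.7 − 2919168.5 + 3319273.46 = 96.2 m.
Depth below ground = 231 − 96.2 = 135 m.

135 m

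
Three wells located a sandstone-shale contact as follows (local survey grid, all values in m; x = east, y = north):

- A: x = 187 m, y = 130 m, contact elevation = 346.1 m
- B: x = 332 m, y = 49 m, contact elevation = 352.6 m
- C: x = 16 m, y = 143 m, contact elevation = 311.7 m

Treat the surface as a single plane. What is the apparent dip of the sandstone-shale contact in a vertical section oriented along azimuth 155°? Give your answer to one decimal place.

11.2°

Let the plane be z = a·x + b·y + c.
B−A: 145a − 81b = 6.5;  C−A: −171a + 13b = −34.4.
Solving gives a = 0.22580, b = 0.32396.
Unit vector along 155° is (sin 155°, cos 155°) = (0.4226, -0.9063).
Slope in that direction = a·(0.4226) + b·(-0.9063) = −0.19818.
Apparent dip = arctan|0.19818| = 11.2° (true dip is 21.5°, so apparent ≤ true as expected).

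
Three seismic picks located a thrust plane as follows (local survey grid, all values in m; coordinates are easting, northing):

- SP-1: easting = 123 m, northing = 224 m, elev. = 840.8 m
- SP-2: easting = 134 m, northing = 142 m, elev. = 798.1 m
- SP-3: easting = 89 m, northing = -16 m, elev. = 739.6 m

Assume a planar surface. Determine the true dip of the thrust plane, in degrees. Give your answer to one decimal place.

30.7°

Two edge vectors: SP-1→SP-2 = (11, -82, -42.7), SP-1→SP-3 = (-34, -240, -101.2).
Normal n = (SP-1→SP-2) × (SP-1→SP-3) = (-1949.6, 2565, -5428).
So ∂z/∂easting = −n_x/n_z = −0.35917 and ∂z/∂northing = −n_y/n_z = 0.47255.
Gradient magnitude |∇z| = √(a² + b²) = √(0.12901 + 0.22330) = 0.59356.
True dip = arctan(0.59356) = 30.7°, dipping toward SE (azimuth ≈ 143°).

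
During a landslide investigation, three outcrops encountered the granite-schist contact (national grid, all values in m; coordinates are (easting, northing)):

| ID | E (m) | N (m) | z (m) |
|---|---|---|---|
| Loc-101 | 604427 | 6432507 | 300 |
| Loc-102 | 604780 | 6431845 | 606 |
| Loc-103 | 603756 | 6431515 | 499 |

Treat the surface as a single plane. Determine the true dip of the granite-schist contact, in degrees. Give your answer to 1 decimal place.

22.2°

Two edge vectors: Loc-101→Loc-102 = (353, -662, 306), Loc-101→Loc-103 = (-671, -992, 199).
Normal n = (Loc-101→Loc-102) × (Loc-101→Loc-103) = (171814, -275573, -794378).
So ∂z/∂E = −n_x/n_z = 0.21629 and ∂z/∂N = −n_y/n_z = −0.34690.
Gradient magnitude |∇z| = √(a² + b²) = √(0.04678 + 0.12034) = 0.40881.
True dip = arctan(0.40881) = 22.2°, dipping toward NNW (azimuth ≈ 328°).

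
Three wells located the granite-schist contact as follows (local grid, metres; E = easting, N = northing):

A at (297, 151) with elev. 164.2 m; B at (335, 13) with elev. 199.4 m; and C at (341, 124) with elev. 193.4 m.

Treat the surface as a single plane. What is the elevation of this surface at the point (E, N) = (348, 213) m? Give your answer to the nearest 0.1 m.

Two edge vectors: A→B = (38, -138, 35.2), A→C = (44, -27, 29.2).
Normal n = (A→B) × (A→C) = (-3079.2, 439.2, 5046).
So ∂z/∂E = −n_x/n_z = 0.61023 and ∂z/∂N = −n_y/n_z = −0.08704.
Intercept c from A: 164.2 − 181.24 + 13.14 = −3.89.
At (348, 213): z = 212.4 − 18.5 − 3.89 = 189.9 m.

189.9 m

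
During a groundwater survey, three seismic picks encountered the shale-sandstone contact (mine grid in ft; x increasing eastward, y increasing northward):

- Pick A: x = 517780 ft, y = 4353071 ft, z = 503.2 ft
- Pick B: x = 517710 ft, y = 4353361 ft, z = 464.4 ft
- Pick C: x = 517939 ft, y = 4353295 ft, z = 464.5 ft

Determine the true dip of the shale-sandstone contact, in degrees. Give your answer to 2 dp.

Let the plane be z = a·x + b·y + c.
Pick B−Pick A: −70a + 290b = −38.8;  Pick C−Pick A: 159a + 224b = −38.7.
Solving gives a = −0.04097, b = −0.14368.
Gradient magnitude |∇z| = √(a² + b²) = √(0.00168 + 0.02064) = 0.14941.
True dip = arctan(0.14941) = 8.50°, dipping toward NNE (azimuth ≈ 016°).

8.50°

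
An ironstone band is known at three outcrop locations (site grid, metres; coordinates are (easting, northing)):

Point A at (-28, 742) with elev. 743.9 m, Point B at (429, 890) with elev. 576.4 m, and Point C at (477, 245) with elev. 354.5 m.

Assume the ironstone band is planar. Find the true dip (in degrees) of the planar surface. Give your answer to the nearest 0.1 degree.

29.2°

Two edge vectors: Point A→Point B = (457, 148, -167.5), Point A→Point C = (505, -497, -389.4).
Normal n = (Point A→Point B) × (Point A→Point C) = (-140878.7, 93368.3, -301869).
So ∂z/∂E = −n_x/n_z = −0.46669 and ∂z/∂N = −n_y/n_z = 0.30930.
Gradient magnitude |∇z| = √(a² + b²) = √(0.21780 + 0.09567) = 0.55988.
True dip = arctan(0.55988) = 29.2°, dipping toward ESE (azimuth ≈ 124°).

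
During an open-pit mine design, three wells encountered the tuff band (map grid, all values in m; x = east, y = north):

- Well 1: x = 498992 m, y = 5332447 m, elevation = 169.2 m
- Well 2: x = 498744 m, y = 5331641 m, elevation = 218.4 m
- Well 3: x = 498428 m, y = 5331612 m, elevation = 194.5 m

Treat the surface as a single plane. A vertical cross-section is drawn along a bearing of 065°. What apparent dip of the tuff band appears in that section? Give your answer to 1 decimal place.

Let the plane be z = a·x + b·y + c.
Well 2−Well 1: −248a − 806b = 49.2;  Well 3−Well 1: −564a − 835b = 25.3.
Solving gives a = 0.08360, b = −0.08676.
Unit vector along 065° is (sin 65°, cos 65°) = (0.9063, 0.4226).
Slope in that direction = a·(0.9063) + b·(0.4226) = 0.03910.
Apparent dip = arctan|0.03910| = 2.2° (true dip is 6.9°, so apparent ≤ true as expected).

2.2°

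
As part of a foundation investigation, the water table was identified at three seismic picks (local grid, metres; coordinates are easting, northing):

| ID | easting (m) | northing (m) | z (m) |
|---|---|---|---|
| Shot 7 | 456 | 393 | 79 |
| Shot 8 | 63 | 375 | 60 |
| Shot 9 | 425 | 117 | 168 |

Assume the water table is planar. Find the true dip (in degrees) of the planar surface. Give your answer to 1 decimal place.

18.6°

Let the plane be z = a·easting + b·northing + c.
Shot 8−Shot 7: −393a − 18b = −19;  Shot 9−Shot 7: −31a − 276b = 89.
Solving gives a = 0.06344, b = −0.32959.
Gradient magnitude |∇z| = √(a² + b²) = √(0.00402 + 0.10863) = 0.33564.
True dip = arctan(0.33564) = 18.6°, dipping toward N (azimuth ≈ 349°).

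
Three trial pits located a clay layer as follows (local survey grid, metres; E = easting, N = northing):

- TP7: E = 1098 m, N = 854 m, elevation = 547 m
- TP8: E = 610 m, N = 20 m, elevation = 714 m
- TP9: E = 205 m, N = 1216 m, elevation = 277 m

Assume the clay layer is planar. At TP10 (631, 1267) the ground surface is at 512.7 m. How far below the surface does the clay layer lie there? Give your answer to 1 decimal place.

175.1 m

Two edge vectors: TP7→TP8 = (-488, -834, 167), TP7→TP9 = (-893, 362, -270).
Normal n = (TP7→TP8) × (TP7→TP9) = (164726, -280891, -921418).
So ∂z/∂E = −n_x/n_z = 0.178774 and ∂z/∂N = −n_y/n_z = −0.304846.
Intercept c from TP7: 547 − 196.29 + 260.34 = 611.04.
At (631, 1267): z_contact = 112.81 − 386.24 + 611.04 = 337.61 m.
Depth below ground = 512.7 − 337.61 = 175.1 m.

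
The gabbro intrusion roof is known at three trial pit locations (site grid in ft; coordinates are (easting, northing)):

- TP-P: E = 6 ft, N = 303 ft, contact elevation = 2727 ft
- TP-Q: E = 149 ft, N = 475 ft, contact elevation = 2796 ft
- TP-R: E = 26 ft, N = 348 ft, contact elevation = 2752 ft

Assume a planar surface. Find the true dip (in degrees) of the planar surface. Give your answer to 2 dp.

Two edge vectors: TP-P→TP-Q = (143, 172, 69), TP-P→TP-R = (20, 45, 25).
Normal n = (TP-P→TP-Q) × (TP-P→TP-R) = (1195, -2195, 2995).
So ∂z/∂E = −n_x/n_z = −0.39900 and ∂z/∂N = −n_y/n_z = 0.73289.
Gradient magnitude |∇z| = √(a² + b²) = √(0.15920 + 0.53713) = 0.83446.
True dip = arctan(0.83446) = 39.84°, dipping toward SSE (azimuth ≈ 151°).

39.84°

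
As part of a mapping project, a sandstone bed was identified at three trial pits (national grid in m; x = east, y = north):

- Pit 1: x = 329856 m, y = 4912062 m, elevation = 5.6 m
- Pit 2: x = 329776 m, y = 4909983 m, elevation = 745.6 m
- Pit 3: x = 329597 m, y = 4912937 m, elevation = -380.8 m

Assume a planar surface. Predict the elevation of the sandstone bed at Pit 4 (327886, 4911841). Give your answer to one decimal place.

Two edge vectors: Pit 1→Pit 2 = (-80, -2079, 740), Pit 1→Pit 3 = (-259, 875, -386.4).
Normal n = (Pit 1→Pit 2) × (Pit 1→Pit 3) = (155825.6, -222572, -608461).
So ∂z/∂x = −n_x/n_z = 0.256097926 and ∂z/∂y = −n_y/n_z = −0.365795014.
Intercept c from Pit 1: 5.6 − 84475.44 + 1796807.79 = 1712337.95.
At (327886, 4911841): z = 83970.9 − 1796726.9 + 1712337.95 = -418.1 m.

-418.1 m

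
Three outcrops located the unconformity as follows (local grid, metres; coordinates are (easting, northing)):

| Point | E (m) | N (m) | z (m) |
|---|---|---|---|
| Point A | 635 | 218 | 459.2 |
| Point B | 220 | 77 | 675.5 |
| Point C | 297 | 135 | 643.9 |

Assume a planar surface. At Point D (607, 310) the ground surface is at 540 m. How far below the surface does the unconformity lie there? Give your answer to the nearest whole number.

Two edge vectors: Point A→Point B = (-415, -141, 216.3), Point A→Point C = (-338, -83, 184.7).
Normal n = (Point A→Point B) × (Point A→Point C) = (-8089.8, 3541.1, -13213).
So ∂z/∂E = −n_x/n_z = −0.61226 and ∂z/∂N = −n_y/n_z = 0.26800.
Intercept c from Point A: 459.2 + 388.79 − 58.42 = 789.56.
At (607, 310): z_contact = −371.6 + 83.1 + 789.56 = 501.0 m.
Depth below ground = 540 − 501.0 = 39 m.

39 m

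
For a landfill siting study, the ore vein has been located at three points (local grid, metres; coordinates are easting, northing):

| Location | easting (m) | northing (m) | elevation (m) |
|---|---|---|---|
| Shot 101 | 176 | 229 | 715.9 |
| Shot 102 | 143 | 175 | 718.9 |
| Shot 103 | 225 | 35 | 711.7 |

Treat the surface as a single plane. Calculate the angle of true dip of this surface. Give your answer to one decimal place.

5.1°

Let the plane be z = a·easting + b·northing + c.
Shot 102−Shot 101: −33a − 54b = 3;  Shot 103−Shot 101: 49a − 194b = −4.2.
Solving gives a = −0.08939, b = −0.00093.
Gradient magnitude |∇z| = √(a² + b²) = √(0.00799 + 0.00000) = 0.08939.
True dip = arctan(0.08939) = 5.1°, dipping toward E (azimuth ≈ 089°).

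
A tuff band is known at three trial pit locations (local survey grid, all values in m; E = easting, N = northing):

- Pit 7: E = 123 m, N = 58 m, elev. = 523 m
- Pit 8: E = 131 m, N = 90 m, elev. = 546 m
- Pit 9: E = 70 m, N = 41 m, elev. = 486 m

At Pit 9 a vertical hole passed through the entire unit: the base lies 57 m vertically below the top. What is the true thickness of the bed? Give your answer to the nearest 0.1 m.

44.9 m

Let the plane be z = a·E + b·N + c.
Pit 8−Pit 7: 8a + 32b = 23;  Pit 9−Pit 7: −53a − 17b = −37.
Solving gives a = 0.50833, b = 0.59167.
|∇z| = √(a²+b²) = 0.78005, so dip δ = arctan(0.78005) = 37.96°.
True thickness = vertical thickness × cos δ = 57 × cos 37.96° = 44.9 m.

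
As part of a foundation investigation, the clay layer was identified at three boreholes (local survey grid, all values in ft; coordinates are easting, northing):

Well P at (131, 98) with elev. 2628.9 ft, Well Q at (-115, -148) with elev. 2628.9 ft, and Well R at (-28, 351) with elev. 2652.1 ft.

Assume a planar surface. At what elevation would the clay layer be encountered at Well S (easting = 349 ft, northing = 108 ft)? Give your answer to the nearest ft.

Let the plane be z = a·easting + b·northing + c.
Well Q−Well P: −246a − 246b = 0;  Well R−Well P: −159a + 253b = 23.2.
Solving gives a = −0.05631, b = 0.05631.
Then c = 2628.9 − a·131 − b·98 = 2630.76.
At (349, 108): z = −19.7 + 6.1 + 2630.76 = 2617.2 ft.

2617 ft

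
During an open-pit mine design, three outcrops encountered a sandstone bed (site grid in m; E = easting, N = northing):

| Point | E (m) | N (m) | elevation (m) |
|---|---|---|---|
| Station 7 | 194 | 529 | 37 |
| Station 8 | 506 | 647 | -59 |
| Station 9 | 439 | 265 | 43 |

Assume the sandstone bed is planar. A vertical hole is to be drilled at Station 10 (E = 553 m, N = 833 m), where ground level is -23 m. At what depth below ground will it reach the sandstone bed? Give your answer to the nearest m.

89 m

Two edge vectors: Station 7→Station 8 = (312, 118, -96), Station 7→Station 9 = (245, -264, 6).
Normal n = (Station 7→Station 8) × (Station 7→Station 9) = (-24636, -25392, -111278).
So ∂z/∂E = −n_x/n_z = −0.22139 and ∂z/∂N = −n_y/n_z = −0.22819.
Intercept c from Station 7: 37 + 42.95 + 120.71 = 200.66.
At (553, 833): z_contact = −122.4 − 190.1 + 200.66 = -111.8 m.
Depth below ground = -23 − (-111.8) = 89 m.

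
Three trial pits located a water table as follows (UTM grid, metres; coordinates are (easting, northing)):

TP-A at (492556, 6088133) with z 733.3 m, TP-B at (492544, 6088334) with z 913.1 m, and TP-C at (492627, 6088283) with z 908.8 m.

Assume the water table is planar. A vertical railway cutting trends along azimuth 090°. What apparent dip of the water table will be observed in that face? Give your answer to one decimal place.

Let the plane be z = a·E + b·N + c.
TP-B−TP-A: −12a + 201b = 179.8;  TP-C−TP-A: 71a + 150b = 175.5.
Solving gives a = 0.51680, b = 0.92538.
Unit vector along 090° is (sin 90°, cos 90°) = (1.0000, 0.0000).
Slope in that direction = a·(1.0000) + b·(0.0000) = 0.51680.
Apparent dip = arctan|0.51680| = 27.3° (true dip is 46.7°, so apparent ≤ true as expected).

27.3°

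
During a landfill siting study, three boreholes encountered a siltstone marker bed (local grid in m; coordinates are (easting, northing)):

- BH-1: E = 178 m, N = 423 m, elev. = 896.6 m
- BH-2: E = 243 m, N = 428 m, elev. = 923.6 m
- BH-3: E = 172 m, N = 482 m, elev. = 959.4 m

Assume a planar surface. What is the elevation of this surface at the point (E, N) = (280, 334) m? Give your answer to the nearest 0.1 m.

Two edge vectors: BH-1→BH-2 = (65, 5, 27), BH-1→BH-3 = (-6, 59, 62.8).
Normal n = (BH-1→BH-2) × (BH-1→BH-3) = (-1279, -4244, 3865).
So ∂z/∂E = −n_x/n_z = 0.33092 and ∂z/∂N = −n_y/n_z = 1.09806.
Intercept c from BH-1: 896.6 − 58.90 − 464.48 = 373.22.
At (280, 334): z = 92.7 + 366.8 + 373.22 = 832.6 m.

832.6 m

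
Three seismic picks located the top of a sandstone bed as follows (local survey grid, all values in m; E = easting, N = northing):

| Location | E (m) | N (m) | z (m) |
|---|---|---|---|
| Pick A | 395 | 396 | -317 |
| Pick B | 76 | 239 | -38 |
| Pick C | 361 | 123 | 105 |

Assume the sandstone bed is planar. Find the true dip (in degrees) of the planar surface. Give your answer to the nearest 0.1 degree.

Two edge vectors: Pick A→Pick B = (-319, -157, 279), Pick A→Pick C = (-34, -273, 422).
Normal n = (Pick A→Pick B) × (Pick A→Pick C) = (9913, 125132, 81749).
So ∂z/∂E = −n_x/n_z = −0.12126 and ∂z/∂N = −n_y/n_z = −1.53069.
Gradient magnitude |∇z| = √(a² + b²) = √(0.01470 + 2.34300) = 1.53548.
True dip = arctan(1.53548) = 56.9°, dipping toward N (azimuth ≈ 005°).

56.9°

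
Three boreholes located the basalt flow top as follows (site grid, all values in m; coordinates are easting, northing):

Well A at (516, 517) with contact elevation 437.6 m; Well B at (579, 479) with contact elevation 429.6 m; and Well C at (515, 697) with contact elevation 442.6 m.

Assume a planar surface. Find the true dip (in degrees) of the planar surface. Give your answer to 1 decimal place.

Let the plane be z = a·easting + b·northing + c.
Well B−Well A: 63a − 38b = −8;  Well C−Well A: −1a + 180b = 5.
Solving gives a = −0.11060, b = 0.02716.
Gradient magnitude |∇z| = √(a² + b²) = √(0.01223 + 0.00074) = 0.11389.
True dip = arctan(0.11389) = 6.5°, dipping toward ESE (azimuth ≈ 104°).

6.5°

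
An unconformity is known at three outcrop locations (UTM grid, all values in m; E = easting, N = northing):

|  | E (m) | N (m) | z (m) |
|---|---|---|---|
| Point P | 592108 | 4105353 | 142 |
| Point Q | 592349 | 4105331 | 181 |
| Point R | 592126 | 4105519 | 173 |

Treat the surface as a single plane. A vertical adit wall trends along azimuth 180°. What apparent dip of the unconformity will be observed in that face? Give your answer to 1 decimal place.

9.5°

Let the plane be z = a·E + b·N + c.
Point Q−Point P: 241a − 22b = 39;  Point R−Point P: 18a + 166b = 31.
Solving gives a = 0.17712, b = 0.16754.
Unit vector along 180° is (sin 180°, cos 180°) = (0.0000, -1.0000).
Slope in that direction = a·(0.0000) + b·(-1.0000) = −0.16754.
Apparent dip = arctan|0.16754| = 9.5° (true dip is 13.7°, so apparent ≤ true as expected).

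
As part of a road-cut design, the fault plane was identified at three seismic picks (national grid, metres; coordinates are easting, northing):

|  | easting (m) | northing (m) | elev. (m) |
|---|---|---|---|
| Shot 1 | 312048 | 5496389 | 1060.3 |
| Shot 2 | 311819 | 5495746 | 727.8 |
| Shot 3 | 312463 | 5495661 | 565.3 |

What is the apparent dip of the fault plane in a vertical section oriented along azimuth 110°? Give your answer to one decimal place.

Two edge vectors: Shot 1→Shot 2 = (-229, -643, -332.5), Shot 1→Shot 3 = (415, -728, -495).
Normal n = (Shot 1→Shot 2) × (Shot 1→Shot 3) = (76225, -251342.5, 433557).
So ∂z/∂easting = −n_x/n_z = −0.17581 and ∂z/∂northing = −n_y/n_z = 0.57972.
Unit vector along 110° is (sin 110°, cos 110°) = (0.9397, -0.3420).
Slope in that direction = a·(0.9397) + b·(-0.3420) = −0.36349.
Apparent dip = arctan|0.36349| = 20.0° (true dip is 31.2°, so apparent ≤ true as expected).

20.0°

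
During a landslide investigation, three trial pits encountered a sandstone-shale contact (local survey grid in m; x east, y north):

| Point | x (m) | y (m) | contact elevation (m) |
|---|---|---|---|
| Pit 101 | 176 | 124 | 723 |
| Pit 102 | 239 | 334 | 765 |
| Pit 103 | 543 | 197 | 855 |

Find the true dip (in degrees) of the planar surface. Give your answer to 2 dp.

19.49°

Let the plane be z = a·x + b·y + c.
Pit 102−Pit 101: 63a + 210b = 42;  Pit 103−Pit 101: 367a + 73b = 132.
Solving gives a = 0.34019, b = 0.09794.
Gradient magnitude |∇z| = √(a² + b²) = √(0.11573 + 0.00959) = 0.35401.
True dip = arctan(0.35401) = 19.49°, dipping toward WSW (azimuth ≈ 254°).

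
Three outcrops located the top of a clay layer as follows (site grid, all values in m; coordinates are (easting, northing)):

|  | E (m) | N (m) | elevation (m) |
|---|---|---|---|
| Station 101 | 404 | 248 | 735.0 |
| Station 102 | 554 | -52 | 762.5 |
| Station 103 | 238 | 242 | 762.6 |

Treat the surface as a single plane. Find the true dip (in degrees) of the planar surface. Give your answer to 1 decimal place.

13.2°

Let the plane be z = a·E + b·N + c.
Station 102−Station 101: 150a − 300b = 27.5;  Station 103−Station 101: −166a − 6b = 27.6.
Solving gives a = −0.16006, b = −0.17170.
Gradient magnitude |∇z| = √(a² + b²) = √(0.02562 + 0.02948) = 0.23473.
True dip = arctan(0.23473) = 13.2°, dipping toward NE (azimuth ≈ 043°).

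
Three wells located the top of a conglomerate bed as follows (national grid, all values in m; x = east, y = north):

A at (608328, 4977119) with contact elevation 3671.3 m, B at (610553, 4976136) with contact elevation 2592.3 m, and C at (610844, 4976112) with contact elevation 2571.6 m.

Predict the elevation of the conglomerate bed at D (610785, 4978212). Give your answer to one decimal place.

4988.6 m

Two edge vectors: A→B = (2225, -983, -1079), A→C = (2516, -1007, -1099.7).
Normal n = (A→B) × (A→C) = (-5547.9, -267931.5, 232653).
So ∂z/∂x = −n_x/n_z = 0.023846243 and ∂z/∂y = −n_y/n_z = 1.151635698.
Intercept c from A: 3671.3 − 14506.34 − 5731827.91 = −5742662.95.
At (610785, 4978212): z = 14564.9 + 5733086.7 − 5742662.95 = 4988.6 m.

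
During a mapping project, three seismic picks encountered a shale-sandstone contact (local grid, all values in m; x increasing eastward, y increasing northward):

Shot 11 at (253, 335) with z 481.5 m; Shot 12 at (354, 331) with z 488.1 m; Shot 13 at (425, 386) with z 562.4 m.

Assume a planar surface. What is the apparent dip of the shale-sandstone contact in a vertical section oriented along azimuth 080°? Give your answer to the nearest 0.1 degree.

Let the plane be z = a·x + b·y + c.
Shot 12−Shot 11: 101a − 4b = 6.6;  Shot 13−Shot 11: 172a + 51b = 80.9.
Solving gives a = 0.11307, b = 1.20495.
Unit vector along 080° is (sin 80°, cos 80°) = (0.9848, 0.1736).
Slope in that direction = a·(0.9848) + b·(0.1736) = 0.32059.
Apparent dip = arctan|0.32059| = 17.8° (true dip is 50.4°, so apparent ≤ true as expected).

17.8°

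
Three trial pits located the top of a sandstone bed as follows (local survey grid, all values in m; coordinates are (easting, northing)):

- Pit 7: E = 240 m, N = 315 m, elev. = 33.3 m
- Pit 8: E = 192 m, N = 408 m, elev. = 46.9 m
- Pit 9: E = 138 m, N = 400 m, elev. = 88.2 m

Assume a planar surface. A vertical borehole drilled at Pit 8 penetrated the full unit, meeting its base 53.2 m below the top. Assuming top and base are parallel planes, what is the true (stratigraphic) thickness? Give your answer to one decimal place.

Two edge vectors: Pit 7→Pit 8 = (-48, 93, 13.6), Pit 7→Pit 9 = (-102, 85, 54.9).
Normal n = (Pit 7→Pit 8) × (Pit 7→Pit 9) = (3949.7, 1248, 5406).
So ∂z/∂E = −n_x/n_z = −0.73061 and ∂z/∂N = −n_y/n_z = −0.23085.
|∇z| = √(a²+b²) = 0.76622, so dip δ = arctan(0.76622) = 37.46°.
True thickness = vertical thickness × cos δ = 53.2 × cos 37.46° = 42.2 m.

42.2 m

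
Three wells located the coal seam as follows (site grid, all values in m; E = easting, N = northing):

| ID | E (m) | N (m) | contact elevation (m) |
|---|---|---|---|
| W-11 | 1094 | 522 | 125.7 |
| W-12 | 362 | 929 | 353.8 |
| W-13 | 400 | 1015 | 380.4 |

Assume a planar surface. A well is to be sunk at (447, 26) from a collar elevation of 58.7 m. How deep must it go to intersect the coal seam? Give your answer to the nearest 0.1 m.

Two edge vectors: W-11→W-12 = (-732, 407, 228.1), W-11→W-13 = (-694, 493, 254.7).
Normal n = (W-11→W-12) × (W-11→W-13) = (-8790.4, 28139, -78418).
So ∂z/∂E = −n_x/n_z = −0.112097 and ∂z/∂N = −n_y/n_z = 0.358833.
Intercept c from W-11: 125.7 + 122.63 − 187.31 = 61.02.
At (447, 26): z_contact = −50.11 + 9.33 + 61.02 = 20.25 m.
Depth below ground = 58.7 − 20.25 = 38.5 m.

38.5 m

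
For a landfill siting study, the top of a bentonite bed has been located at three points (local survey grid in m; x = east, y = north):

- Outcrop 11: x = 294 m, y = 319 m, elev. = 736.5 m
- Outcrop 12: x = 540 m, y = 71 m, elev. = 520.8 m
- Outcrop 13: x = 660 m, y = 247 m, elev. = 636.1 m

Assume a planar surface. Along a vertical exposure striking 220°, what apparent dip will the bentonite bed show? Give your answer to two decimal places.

25.94°

Two edge vectors: Outcrop 11→Outcrop 12 = (246, -248, -215.7), Outcrop 11→Outcrop 13 = (366, -72, -100.4).
Normal n = (Outcrop 11→Outcrop 12) × (Outcrop 11→Outcrop 13) = (9368.8, -54247.8, 73056).
So ∂z/∂x = −n_x/n_z = −0.12824 and ∂z/∂y = −n_y/n_z = 0.74255.
Unit vector along 220° is (sin 220°, cos 220°) = (-0.6428, -0.7660).
Slope in that direction = a·(-0.6428) + b·(-0.7660) = −0.48640.
Apparent dip = arctan|0.48640| = 25.94° (true dip is 37.0°, so apparent ≤ true as expected).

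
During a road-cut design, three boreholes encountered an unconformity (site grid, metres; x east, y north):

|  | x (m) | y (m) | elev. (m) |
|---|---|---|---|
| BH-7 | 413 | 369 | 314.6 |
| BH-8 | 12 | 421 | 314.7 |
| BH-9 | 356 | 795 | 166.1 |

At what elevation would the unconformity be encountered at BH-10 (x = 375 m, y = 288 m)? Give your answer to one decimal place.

345.1 m

Two edge vectors: BH-7→BH-8 = (-401, 52, 0.1), BH-7→BH-9 = (-57, 426, -148.5).
Normal n = (BH-7→BH-8) × (BH-7→BH-9) = (-7764.6, -59554.2, -167862).
So ∂z/∂x = −n_x/n_z = −0.04626 and ∂z/∂y = −n_y/n_z = −0.35478.
Intercept c from BH-7: 314.6 + 19.10 + 130.91 = 464.62.
At (375, 288): z = −17.3 − 102.2 + 464.62 = 345.1 m.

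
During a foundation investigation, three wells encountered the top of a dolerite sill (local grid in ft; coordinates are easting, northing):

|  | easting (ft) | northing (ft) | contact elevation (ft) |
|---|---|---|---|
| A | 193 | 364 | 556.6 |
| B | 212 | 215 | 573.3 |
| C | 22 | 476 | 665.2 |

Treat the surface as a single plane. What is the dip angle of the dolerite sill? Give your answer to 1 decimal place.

38.7°

Two edge vectors: A→B = (19, -149, 16.7), A→C = (-171, 112, 108.6).
Normal n = (A→B) × (A→C) = (-18051.8, -4919.1, -23351).
So ∂z/∂easting = −n_x/n_z = −0.77306 and ∂z/∂northing = −n_y/n_z = −0.21066.
Gradient magnitude |∇z| = √(a² + b²) = √(0.59763 + 0.04438) = 0.80125.
True dip = arctan(0.80125) = 38.7°, dipping toward ENE (azimuth ≈ 075°).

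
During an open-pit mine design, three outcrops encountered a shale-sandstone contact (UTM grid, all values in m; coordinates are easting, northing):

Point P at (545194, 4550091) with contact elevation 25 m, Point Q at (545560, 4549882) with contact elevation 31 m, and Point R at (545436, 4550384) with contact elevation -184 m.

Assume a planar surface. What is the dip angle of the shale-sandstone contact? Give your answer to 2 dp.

Two edge vectors: Point P→Point Q = (366, -209, 6), Point P→Point R = (242, 293, -209).
Normal n = (Point P→Point Q) × (Point P→Point R) = (41923, 77946, 157816).
So ∂z/∂easting = −n_x/n_z = −0.26564 and ∂z/∂northing = −n_y/n_z = −0.49390.
Gradient magnitude |∇z| = √(a² + b²) = √(0.07057 + 0.24394) = 0.56081.
True dip = arctan(0.56081) = 29.28°, dipping toward NNE (azimuth ≈ 028°).

29.28°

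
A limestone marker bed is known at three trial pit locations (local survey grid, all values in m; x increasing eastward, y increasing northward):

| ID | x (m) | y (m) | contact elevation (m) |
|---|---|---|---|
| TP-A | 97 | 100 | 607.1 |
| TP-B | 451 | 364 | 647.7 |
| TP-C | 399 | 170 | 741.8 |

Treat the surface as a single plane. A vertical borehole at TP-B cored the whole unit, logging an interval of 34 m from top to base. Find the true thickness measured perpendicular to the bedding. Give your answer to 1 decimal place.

25.6 m

Two edge vectors: TP-A→TP-B = (354, 264, 40.6), TP-A→TP-C = (302, 70, 134.7).
Normal n = (TP-A→TP-B) × (TP-A→TP-C) = (32718.8, -35422.6, -54948).
So ∂z/∂x = −n_x/n_z = 0.59545 and ∂z/∂y = −n_y/n_z = −0.64466.
|∇z| = √(a²+b²) = 0.87758, so dip δ = arctan(0.87758) = 41.27°.
True thickness = vertical thickness × cos δ = 34 × cos 41.27° = 25.6 m.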